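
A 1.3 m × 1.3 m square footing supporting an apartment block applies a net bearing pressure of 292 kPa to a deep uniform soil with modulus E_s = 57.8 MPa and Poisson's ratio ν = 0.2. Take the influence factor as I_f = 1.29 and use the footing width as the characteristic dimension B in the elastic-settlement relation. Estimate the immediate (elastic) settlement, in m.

S_e ≈ 0.00813 m

Immediate (elastic) settlement: S_e = q·B·(1−ν²)/E_s · I_f.
E_s = 57.8 MPa = 57800 kPa.
S_e = 292 × 1.3 × (1 − 0.2²) / 57800 × 1.29
    = 292 × 1.3 × 0.96 / 57800 × 1.29
    = 0.008133 m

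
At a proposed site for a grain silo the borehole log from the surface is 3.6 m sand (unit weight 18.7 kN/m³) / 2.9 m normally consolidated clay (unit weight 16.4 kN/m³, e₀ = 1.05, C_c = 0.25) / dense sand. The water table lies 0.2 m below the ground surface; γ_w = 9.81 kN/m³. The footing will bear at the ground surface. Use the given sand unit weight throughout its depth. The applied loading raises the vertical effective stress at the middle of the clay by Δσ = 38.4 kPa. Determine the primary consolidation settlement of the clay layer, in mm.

S_c ≈ 97.1 mm

Mid-depth of clay below the ground surface: z = 3.6 + 2.9/2 = 5.05 m.
Total vertical stress at mid-clay: σ_v = 18.7×3.6 + 16.4×1.45 = 91.1 kPa.
Pore pressure: u = 9.81×(5.05 − 0.2) = 47.578 kPa.
Initial effective stress: σ'_0 = σ_v − u = 91.1 − 47.578 = 43.522 kPa.
Final effective stress: σ'_f = σ'_0 + Δσ = 43.522 + 38.4 = 81.922 kPa.
Normally consolidated clay, so the full stress increment lies on the virgin compression line:
S_c = C_c·H/(1+e₀)·log₁₀(σ'_f/σ'_0) = 0.25×2.9/(1+1.05)×log₁₀(81.922/43.522)
    = 0.35366 × 0.27469 = 0.09715 m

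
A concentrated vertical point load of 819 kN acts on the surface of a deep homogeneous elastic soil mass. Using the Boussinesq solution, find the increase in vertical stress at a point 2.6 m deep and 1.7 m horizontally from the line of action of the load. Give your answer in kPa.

Boussinesq vertical stress below a point load on an elastic half-space:
Δσ_z = 3P/(2πz²) · [1 + (r/z)²]^(−5/2)
r/z = 1.7/2.6 = 0.65385; [1+(r/z)²]^(−5/2) = 0.41072.
Δσ_z = 3×819/(2π×2.6²) × 0.41072 = 57.847 × 0.41072 = 23.76 kPa

Δσ_z ≈ 23.8 kPa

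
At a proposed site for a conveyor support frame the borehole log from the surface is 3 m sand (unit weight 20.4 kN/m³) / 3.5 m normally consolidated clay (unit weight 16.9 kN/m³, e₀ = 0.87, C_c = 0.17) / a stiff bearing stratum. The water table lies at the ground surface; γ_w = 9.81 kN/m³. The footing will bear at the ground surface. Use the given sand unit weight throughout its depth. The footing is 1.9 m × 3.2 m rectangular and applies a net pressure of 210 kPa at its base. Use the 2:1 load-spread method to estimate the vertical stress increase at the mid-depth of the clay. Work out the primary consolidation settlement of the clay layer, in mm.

Mid-depth of clay below the ground surface: z = 3 + 3.5/2 = 4.75 m.
Total vertical stress at mid-clay: σ_v = 20.4×3 + 16.9×1.75 = 90.775 kPa.
Pore pressure: u = 9.81×(4.75 − 0) = 46.598 kPa.
Initial effective stress: σ'_0 = σ_v − u = 90.775 − 46.598 = 44.177 kPa.
Stress increase at mid-clay by the 2:1 spreading method:
Δσ = qBL/((B+z)(L+z)) = 210×1.9×3.2/((1.9+4.75)(3.2+4.75)) = 24.151 kPa
Final effective stress: σ'_f = σ'_0 + Δσ = 44.177 + 24.151 = 68.328 kPa.
Normally consolidated clay, so the full stress increment lies on the virgin compression line:
S_c = C_c·H/(1+e₀)·log₁₀(σ'_f/σ'_0) = 0.17×3.5/(1+0.87)×log₁₀(68.328/44.177)
    = 0.31818 × 0.1894 = 0.06026 m

S_c ≈ 60.3 mm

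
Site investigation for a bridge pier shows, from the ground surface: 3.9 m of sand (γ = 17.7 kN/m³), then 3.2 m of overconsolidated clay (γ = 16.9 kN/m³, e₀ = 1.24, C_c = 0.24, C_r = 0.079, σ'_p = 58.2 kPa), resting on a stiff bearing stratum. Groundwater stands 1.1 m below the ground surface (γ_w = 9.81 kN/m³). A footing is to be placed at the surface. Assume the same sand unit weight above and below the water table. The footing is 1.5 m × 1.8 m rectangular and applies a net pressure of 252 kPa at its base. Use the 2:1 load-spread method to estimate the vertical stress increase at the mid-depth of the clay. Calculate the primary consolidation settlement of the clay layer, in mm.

Mid-depth of clay below the ground surface: z = 3.9 + 3.2/2 = 5.5 m.
Total vertical stress at mid-clay: σ_v = 17.7×3.9 + 16.9×1.6 = 96.07 kPa.
Pore pressure: u = 9.81×(5.5 − 1.1) = 43.164 kPa.
Initial effective stress: σ'_0 = σ_v − u = 96.07 − 43.164 = 52.906 kPa.
Stress increase at mid-clay by the 2:1 spreading method:
Δσ = qBL/((B+z)(L+z)) = 252×1.5×1.8/((1.5+5.5)(1.8+5.5)) = 13.315 kPa
Final effective stress: σ'_f = 52.906 + 13.315 = 66.221 kPa.
σ'_f = 66.221 > σ'_p = 58.2 kPa, so the stress path crosses the preconsolidation pressure — recompression up to σ'_p, then virgin compression beyond:
S_c = H/(1+e₀)·[C_r·log₁₀(σ'_p/σ'_0) + C_c·log₁₀(σ'_f/σ'_p)]
    = 3.2/2.24 × [0.079×log₁₀(58.2/52.906) + 0.24×log₁₀(66.221/58.2)]
    = 1.4286 × [0.003272 + 0.013457] = 0.0239 m

S_c ≈ 23.9 mm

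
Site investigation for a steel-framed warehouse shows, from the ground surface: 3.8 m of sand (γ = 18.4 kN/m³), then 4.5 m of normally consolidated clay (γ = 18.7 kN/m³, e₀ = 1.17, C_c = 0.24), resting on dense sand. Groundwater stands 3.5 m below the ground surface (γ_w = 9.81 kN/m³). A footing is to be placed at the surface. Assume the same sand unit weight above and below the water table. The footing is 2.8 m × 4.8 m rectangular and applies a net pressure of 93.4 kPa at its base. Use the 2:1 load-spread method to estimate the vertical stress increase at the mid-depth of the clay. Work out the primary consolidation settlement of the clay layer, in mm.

S_c ≈ 30.3 mm

Mid-depth of clay below the ground surface: z = 3.8 + 4.5/2 = 6.05 m.
Total vertical stress at mid-clay: σ_v = 18.4×3.8 + 18.7×2.25 = 111.99 kPa.
Pore pressure: u = 9.81×(6.05 − 3.5) = 25.015 kPa.
Initial effective stress: σ'_0 = σ_v − u = 111.99 − 25.015 = 86.975 kPa.
Stress increase at mid-clay by the 2:1 spreading method:
Δσ = qBL/((B+z)(L+z)) = 93.4×2.8×4.8/((2.8+6.05)(4.8+6.05)) = 13.073 kPa
Final effective stress: σ'_f = σ'_0 + Δσ = 86.975 + 13.073 = 100.05 kPa.
Normally consolidated clay, so the full stress increment lies on the virgin compression line:
S_c = C_c·H/(1+e₀)·log₁₀(σ'_f/σ'_0) = 0.24×4.5/(1+1.17)×log₁₀(100.05/86.975)
    = 0.4977 × 0.060823 = 0.03027 m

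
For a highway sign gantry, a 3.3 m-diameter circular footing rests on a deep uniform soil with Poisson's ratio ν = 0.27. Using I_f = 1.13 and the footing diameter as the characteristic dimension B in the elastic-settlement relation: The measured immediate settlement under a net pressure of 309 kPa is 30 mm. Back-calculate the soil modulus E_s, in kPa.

E_s ≈ 35600 kPa

S_e = q·B·(1−ν²)/E_s · I_f  ⇒  E_s = q·B·(1−ν²)·I_f / S_e.
E_s = 309 × 3.3 × 0.9271 × 1.13 / 0.03 = 35610 kPa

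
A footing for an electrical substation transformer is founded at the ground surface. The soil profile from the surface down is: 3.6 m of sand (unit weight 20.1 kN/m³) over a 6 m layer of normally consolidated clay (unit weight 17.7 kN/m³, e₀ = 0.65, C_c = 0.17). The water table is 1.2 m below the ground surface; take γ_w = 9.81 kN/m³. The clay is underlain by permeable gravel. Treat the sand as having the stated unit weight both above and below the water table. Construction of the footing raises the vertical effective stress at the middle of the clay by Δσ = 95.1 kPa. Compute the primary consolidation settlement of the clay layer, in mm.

S_c ≈ 225 mm

Mid-depth of clay below the ground surface: z = 3.6 + 6/2 = 6.6 m.
Total vertical stress at mid-clay: σ_v = 20.1×3.6 + 17.7×3 = 125.46 kPa.
Pore pressure: u = 9.81×(6.6 − 1.2) = 52.974 kPa.
Initial effective stress: σ'_0 = σ_v − u = 125.46 − 52.974 = 72.486 kPa.
Final effective stress: σ'_f = σ'_0 + Δσ = 72.486 + 95.1 = 167.59 kPa.
Normally consolidated clay, so the full stress increment lies on the virgin compression line:
S_c = C_c·H/(1+e₀)·log₁₀(σ'_f/σ'_0) = 0.17×6/(1+0.65)×log₁₀(167.59/72.486)
    = 0.61818 × 0.36399 = 0.225 m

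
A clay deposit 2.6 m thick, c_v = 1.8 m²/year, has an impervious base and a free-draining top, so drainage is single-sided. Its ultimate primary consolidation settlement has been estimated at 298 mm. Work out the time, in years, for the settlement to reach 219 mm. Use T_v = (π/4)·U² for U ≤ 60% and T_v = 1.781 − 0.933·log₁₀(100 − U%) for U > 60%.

t ≈ 1.7 years

Drainage path length: H_d = H = 2.6 m (single drainage).
U = S(t)/S_ult = 219/298 = 0.7349.
U > 60%: T_v = 1.781 − 0.933·log₁₀(100 − 73.49) = 0.45296.
t = T_v·H_d²/c_v = 0.45296×2.6²/1.8 = 1.701 years.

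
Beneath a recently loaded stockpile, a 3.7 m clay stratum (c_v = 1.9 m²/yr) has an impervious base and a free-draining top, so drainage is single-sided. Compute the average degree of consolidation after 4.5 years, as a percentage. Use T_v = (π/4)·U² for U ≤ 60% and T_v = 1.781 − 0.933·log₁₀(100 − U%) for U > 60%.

U ≈ 82.6 %

Drainage path length: H_d = H = 3.7 m (single drainage).
T_v = c_v·t/H_d² = 1.9×4.5/3.7² = 0.62454.
T_v = 0.62454 corresponds to the U > 60% branch:
U = 1 − 10^((1.781 − T_v)/0.933)/100 = 0.8264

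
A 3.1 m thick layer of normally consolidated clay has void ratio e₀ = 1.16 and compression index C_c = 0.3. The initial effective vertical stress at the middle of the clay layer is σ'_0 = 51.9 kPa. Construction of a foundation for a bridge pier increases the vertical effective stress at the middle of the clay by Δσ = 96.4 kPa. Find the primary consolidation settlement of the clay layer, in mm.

S_c ≈ 196 mm

Final effective stress: σ'_f = σ'_0 + Δσ = 51.9 + 96.4 = 148.3 kPa.
Normally consolidated clay, so the full stress increment lies on the virgin compression line:
S_c = C_c·H/(1+e₀)·log₁₀(σ'_f/σ'_0) = 0.3×3.1/(1+1.16)×log₁₀(148.3/51.9)
    = 0.43056 × 0.45597 = 0.1963 m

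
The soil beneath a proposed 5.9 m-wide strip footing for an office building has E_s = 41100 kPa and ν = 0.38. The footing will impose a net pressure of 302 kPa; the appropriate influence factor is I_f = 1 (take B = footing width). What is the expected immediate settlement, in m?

S_e ≈ 0.0371 m

Immediate (elastic) settlement: S_e = q·B·(1−ν²)/E_s · I_f.
S_e = 302 × 5.9 × (1 − 0.38²) / 41100 × 1
    = 302 × 5.9 × 0.8556 / 41100 × 1
    = 0.03709 m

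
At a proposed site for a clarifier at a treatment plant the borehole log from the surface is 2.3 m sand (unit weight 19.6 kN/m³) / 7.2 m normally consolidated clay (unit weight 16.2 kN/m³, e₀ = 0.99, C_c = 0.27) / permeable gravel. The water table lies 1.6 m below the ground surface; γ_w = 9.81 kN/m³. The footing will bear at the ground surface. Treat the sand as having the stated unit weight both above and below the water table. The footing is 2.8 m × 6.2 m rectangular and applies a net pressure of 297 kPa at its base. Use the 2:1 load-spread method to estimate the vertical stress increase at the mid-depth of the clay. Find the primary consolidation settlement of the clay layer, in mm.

S_c ≈ 249 mm

Mid-depth of clay below the ground surface: z = 2.3 + 7.2/2 = 5.9 m.
Total vertical stress at mid-clay: σ_v = 19.6×2.3 + 16.2×3.6 = 103.4 kPa.
Pore pressure: u = 9.81×(5.9 − 1.6) = 42.183 kPa.
Initial effective stress: σ'_0 = σ_v − u = 103.4 − 42.183 = 61.217 kPa.
Stress increase at mid-clay by the 2:1 spreading method:
Δσ = qBL/((B+z)(L+z)) = 297×2.8×6.2/((2.8+5.9)(6.2+5.9)) = 48.978 kPa
Final effective stress: σ'_f = σ'_0 + Δσ = 61.217 + 48.978 = 110.19 kPa.
Normally consolidated clay, so the full stress increment lies on the virgin compression line:
S_c = C_c·H/(1+e₀)·log₁₀(σ'_f/σ'_0) = 0.27×7.2/(1+0.99)×log₁₀(110.19/61.217)
    = 0.97688 × 0.25527 = 0.2494 m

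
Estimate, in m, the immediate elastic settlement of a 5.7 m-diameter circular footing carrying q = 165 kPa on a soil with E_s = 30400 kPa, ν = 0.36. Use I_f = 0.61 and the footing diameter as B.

S_e ≈ 0.0164 m

Immediate (elastic) settlement: S_e = q·B·(1−ν²)/E_s · I_f.
S_e = 165 × 5.7 × (1 − 0.36²) / 30400 × 0.61
    = 165 × 5.7 × 0.8704 / 30400 × 0.61
    = 0.01643 m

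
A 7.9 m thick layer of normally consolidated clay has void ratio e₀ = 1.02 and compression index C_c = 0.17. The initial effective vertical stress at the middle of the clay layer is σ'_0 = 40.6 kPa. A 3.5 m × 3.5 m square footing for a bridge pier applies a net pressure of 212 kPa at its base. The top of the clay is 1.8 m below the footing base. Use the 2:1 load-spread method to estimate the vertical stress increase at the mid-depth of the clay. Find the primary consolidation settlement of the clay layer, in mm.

S_c ≈ 161 mm

Mid-depth of clay below the footing base: z = 1.8 + 7.9/2 = 5.75 m.
Stress increase at mid-clay by the 2:1 spreading method:
Δσ = qBL/((B+z)(L+z)) = 212×3.5×3.5/((3.5+5.75)(3.5+5.75)) = 30.352 kPa
Final effective stress: σ'_f = σ'_0 + Δσ = 40.6 + 30.352 = 70.952 kPa.
Normally consolidated clay, so the full stress increment lies on the virgin compression line:
S_c = C_c·H/(1+e₀)·log₁₀(σ'_f/σ'_0) = 0.17×7.9/(1+1.02)×log₁₀(70.952/40.6)
    = 0.66485 × 0.24244 = 0.1612 m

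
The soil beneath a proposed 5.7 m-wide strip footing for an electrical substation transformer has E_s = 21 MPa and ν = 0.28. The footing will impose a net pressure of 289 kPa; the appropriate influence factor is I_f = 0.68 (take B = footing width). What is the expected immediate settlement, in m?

S_e ≈ 0.0492 m

Immediate (elastic) settlement: S_e = q·B·(1−ν²)/E_s · I_f.
E_s = 21 MPa = 21000 kPa.
S_e = 289 × 5.7 × (1 − 0.28²) / 21000 × 0.68
    = 289 × 5.7 × 0.9216 / 21000 × 0.68
    = 0.04916 m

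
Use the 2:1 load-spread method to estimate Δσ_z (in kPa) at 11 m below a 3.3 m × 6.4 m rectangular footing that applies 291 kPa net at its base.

Δσ_z ≈ 24.7 kPa

By the 2:1 method the load spreads at 1 horizontal : 2 vertical, so at depth z the loaded area has grown by z in each plan dimension:
Δσ = qBL/((B+z)(L+z)) = 291×3.3×6.4/((3.3+11)(6.4+11)) = 24.7 kPa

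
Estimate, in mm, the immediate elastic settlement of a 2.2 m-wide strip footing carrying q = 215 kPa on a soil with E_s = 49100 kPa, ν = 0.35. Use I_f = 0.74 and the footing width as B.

Immediate (elastic) settlement: S_e = q·B·(1−ν²)/E_s · I_f.
S_e = 215 × 2.2 × (1 − 0.35²) / 49100 × 0.74
    = 215 × 2.2 × 0.8775 / 49100 × 0.74
    = 0.006255 m = 6.255 mm

S_e ≈ 6.26 mm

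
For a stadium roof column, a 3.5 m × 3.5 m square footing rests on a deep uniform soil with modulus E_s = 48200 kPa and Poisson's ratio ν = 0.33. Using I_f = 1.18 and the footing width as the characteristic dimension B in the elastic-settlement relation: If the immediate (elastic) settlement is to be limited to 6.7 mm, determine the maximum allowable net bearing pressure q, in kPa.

q ≈ 87.7 kPa

S_e = q·B·(1−ν²)/E_s · I_f  ⇒  q = S_e·E_s / (B·(1−ν²)·I_f).
q = 0.0067 × 48200 / (3.5 × 0.8911 × 1.18) = 87.75 kPa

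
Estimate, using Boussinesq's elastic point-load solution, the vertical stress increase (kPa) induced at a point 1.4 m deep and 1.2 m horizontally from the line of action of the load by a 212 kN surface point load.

Boussinesq vertical stress below a point load on an elastic half-space:
Δσ_z = 3P/(2πz²) · [1 + (r/z)²]^(−5/2)
r/z = 1.2/1.4 = 0.85714; [1+(r/z)²]^(−5/2) = 0.25231.
Δσ_z = 3×212/(2π×1.4²) × 0.25231 = 51.644 × 0.25231 = 13.03 kPa

Δσ_z ≈ 13 kPa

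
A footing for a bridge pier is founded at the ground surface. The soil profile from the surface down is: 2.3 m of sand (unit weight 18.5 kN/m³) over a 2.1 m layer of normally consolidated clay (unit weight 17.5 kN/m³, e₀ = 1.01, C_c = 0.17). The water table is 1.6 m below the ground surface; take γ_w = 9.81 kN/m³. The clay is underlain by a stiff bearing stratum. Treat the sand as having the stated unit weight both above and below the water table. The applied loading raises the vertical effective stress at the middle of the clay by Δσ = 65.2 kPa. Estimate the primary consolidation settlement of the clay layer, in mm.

S_c ≈ 70.4 mm

Mid-depth of clay below the ground surface: z = 2.3 + 2.1/2 = 3.35 m.
Total vertical stress at mid-clay: σ_v = 18.5×2.3 + 17.5×1.05 = 60.925 kPa.
Pore pressure: u = 9.81×(3.35 − 1.6) = 17.168 kPa.
Initial effective stress: σ'_0 = σ_v − u = 60.925 − 17.168 = 43.757 kPa.
Final effective stress: σ'_f = σ'_0 + Δσ = 43.757 + 65.2 = 108.96 kPa.
Normally consolidated clay, so the full stress increment lies on the virgin compression line:
S_c = C_c·H/(1+e₀)·log₁₀(σ'_f/σ'_0) = 0.17×2.1/(1+1.01)×log₁₀(108.96/43.757)
    = 0.17761 × 0.39622 = 0.07037 m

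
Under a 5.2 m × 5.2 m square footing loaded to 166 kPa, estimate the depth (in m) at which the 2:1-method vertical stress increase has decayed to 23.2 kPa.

z ≈ 8.71 m

2:1 spreading — at depth z the loaded area has grown by z in each plan dimension:
qB²/(B+z)² = Δσ_z ⇒ z = B(√(q/Δσ_z) − 1) = 5.2×(√(166/23.2) − 1) = 8.71 m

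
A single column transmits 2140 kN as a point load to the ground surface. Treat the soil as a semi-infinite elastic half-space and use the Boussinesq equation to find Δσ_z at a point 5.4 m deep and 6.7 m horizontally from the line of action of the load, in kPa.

Δσ_z ≈ 3.41 kPa

Boussinesq vertical stress below a point load on an elastic half-space:
Δσ_z = 3P/(2πz²) · [1 + (r/z)²]^(−5/2)
r/z = 6.7/5.4 = 1.2407; [1+(r/z)²]^(−5/2) = 0.09731.
Δσ_z = 3×2140/(2π×5.4²) × 0.09731 = 35.04 × 0.09731 = 3.41 kPa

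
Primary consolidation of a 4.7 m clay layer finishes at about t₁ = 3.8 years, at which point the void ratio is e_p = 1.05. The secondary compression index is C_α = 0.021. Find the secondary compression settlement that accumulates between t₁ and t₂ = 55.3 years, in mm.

Secondary compression: S_s = C_α·H/(1+e_p)·log₁₀(t₂/t₁)
S_s = 0.021×4.7/(1+1.05)×log₁₀(55.3/3.8)
    = 0.04815 × 1.163 = 0.05599 m

S_s ≈ 56 mm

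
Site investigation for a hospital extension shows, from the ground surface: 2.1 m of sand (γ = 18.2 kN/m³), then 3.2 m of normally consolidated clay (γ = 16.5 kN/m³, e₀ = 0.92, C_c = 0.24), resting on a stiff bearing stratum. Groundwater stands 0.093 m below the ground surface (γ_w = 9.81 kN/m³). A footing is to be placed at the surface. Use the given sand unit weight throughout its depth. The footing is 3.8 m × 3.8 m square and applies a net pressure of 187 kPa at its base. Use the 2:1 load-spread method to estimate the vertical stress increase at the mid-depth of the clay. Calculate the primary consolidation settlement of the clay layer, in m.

S_c ≈ 0.169 m

Mid-depth of clay below the ground surface: z = 2.1 + 3.2/2 = 3.7 m.
Total vertical stress at mid-clay: σ_v = 18.2×2.1 + 16.5×1.6 = 64.62 kPa.
Pore pressure: u = 9.81×(3.7 − 0.093) = 35.385 kPa.
Initial effective stress: σ'_0 = σ_v − u = 64.62 − 35.385 = 29.235 kPa.
Stress increase at mid-clay by the 2:1 spreading method:
Δσ = qBL/((B+z)(L+z)) = 187×3.8×3.8/((3.8+3.7)(3.8+3.7)) = 48.005 kPa
Final effective stress: σ'_f = σ'_0 + Δσ = 29.235 + 48.005 = 77.24 kPa.
Normally consolidated clay, so the full stress increment lies on the virgin compression line:
S_c = C_c·H/(1+e₀)·log₁₀(σ'_f/σ'_0) = 0.24×3.2/(1+0.92)×log₁₀(77.24/29.235)
    = 0.4 × 0.42194 = 0.1688 m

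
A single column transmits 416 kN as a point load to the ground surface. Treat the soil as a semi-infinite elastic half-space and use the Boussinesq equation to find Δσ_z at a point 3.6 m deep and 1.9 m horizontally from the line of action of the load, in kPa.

Boussinesq vertical stress below a point load on an elastic half-space:
Δσ_z = 3P/(2πz²) · [1 + (r/z)²]^(−5/2)
r/z = 1.9/3.6 = 0.52778; [1+(r/z)²]^(−5/2) = 0.54101.
Δσ_z = 3×416/(2π×3.6²) × 0.54101 = 15.326 × 0.54101 = 8.292 kPa

Δσ_z ≈ 8.29 kPa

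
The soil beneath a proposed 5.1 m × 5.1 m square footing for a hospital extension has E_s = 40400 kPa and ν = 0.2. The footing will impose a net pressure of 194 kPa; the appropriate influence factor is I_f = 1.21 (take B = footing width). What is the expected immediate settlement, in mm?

Immediate (elastic) settlement: S_e = q·B·(1−ν²)/E_s · I_f.
S_e = 194 × 5.1 × (1 − 0.2²) / 40400 × 1.21
    = 194 × 5.1 × 0.96 / 40400 × 1.21
    = 0.02845 m = 28.45 mm

S_e ≈ 28.4 mm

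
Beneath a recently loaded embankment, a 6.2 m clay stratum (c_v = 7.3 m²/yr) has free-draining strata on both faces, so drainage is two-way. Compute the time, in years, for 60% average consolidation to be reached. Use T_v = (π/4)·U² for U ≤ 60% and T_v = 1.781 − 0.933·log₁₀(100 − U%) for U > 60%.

Drainage path length: H_d = H/2 = 3.1 m (double drainage).
U ≤ 60%: T_v = (π/4)·U² = (π/4)×0.6² = 0.28274.
t = T_v·H_d²/c_v = 0.28274×3.1²/7.3 = 0.3722 years.

t ≈ 0.372 years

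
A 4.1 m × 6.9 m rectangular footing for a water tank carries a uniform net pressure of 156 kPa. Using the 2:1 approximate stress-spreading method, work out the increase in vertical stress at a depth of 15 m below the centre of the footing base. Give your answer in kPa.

Δσ_z ≈ 10.6 kPa

By the 2:1 method the load spreads at 1 horizontal : 2 vertical, so at depth z the loaded area has grown by z in each plan dimension:
Δσ = qBL/((B+z)(L+z)) = 156×4.1×6.9/((4.1+15)(6.9+15)) = 10.551 kPa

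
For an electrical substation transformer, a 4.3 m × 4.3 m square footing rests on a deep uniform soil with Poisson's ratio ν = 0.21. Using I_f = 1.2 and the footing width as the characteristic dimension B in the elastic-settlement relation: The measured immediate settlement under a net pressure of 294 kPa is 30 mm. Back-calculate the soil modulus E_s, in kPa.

E_s ≈ 48300 kPa

S_e = q·B·(1−ν²)/E_s · I_f  ⇒  E_s = q·B·(1−ν²)·I_f / S_e.
E_s = 294 × 4.3 × 0.9559 × 1.2 / 0.03 = 48340 kPa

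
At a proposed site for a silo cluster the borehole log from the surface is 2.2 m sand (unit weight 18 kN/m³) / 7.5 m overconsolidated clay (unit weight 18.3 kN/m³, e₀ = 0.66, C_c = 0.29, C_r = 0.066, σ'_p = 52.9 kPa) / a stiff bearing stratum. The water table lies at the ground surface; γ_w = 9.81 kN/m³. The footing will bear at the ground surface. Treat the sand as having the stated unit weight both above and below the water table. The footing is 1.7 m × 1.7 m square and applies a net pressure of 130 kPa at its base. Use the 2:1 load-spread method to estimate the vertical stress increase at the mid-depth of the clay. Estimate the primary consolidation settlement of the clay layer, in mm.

S_c ≈ 42.8 mm

Mid-depth of clay below the ground surface: z = 2.2 + 7.5/2 = 5.95 m.
Total vertical stress at mid-clay: σ_v = 18×2.2 + 18.3×3.75 = 108.22 kPa.
Pore pressure: u = 9.81×(5.95 − 0) = 58.37 kPa.
Initial effective stress: σ'_0 = σ_v − u = 108.22 − 58.37 = 49.85 kPa.
Stress increase at mid-clay by the 2:1 spreading method:
Δσ = qBL/((B+z)(L+z)) = 130×1.7×1.7/((1.7+5.95)(1.7+5.95)) = 6.4198 kPa
Final effective stress: σ'_f = 49.85 + 6.4198 = 56.27 kPa.
σ'_f = 56.27 > σ'_p = 52.9 kPa, so the stress path crosses the preconsolidation pressure — recompression up to σ'_p, then virgin compression beyond:
S_c = H/(1+e₀)·[C_r·log₁₀(σ'_p/σ'_0) + C_c·log₁₀(σ'_f/σ'_p)]
    = 7.5/1.66 × [0.066×log₁₀(52.9/49.85) + 0.29×log₁₀(56.27/52.9)]
    = 4.5181 × [0.0017022 + 0.0077782] = 0.04283 m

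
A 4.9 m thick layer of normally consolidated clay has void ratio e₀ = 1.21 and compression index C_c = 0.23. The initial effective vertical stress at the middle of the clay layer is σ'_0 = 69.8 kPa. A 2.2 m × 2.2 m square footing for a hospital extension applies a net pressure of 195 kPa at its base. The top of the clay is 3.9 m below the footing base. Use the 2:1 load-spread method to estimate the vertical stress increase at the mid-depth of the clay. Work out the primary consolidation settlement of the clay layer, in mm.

S_c ≈ 37.6 mm

Mid-depth of clay below the footing base: z = 3.9 + 4.9/2 = 6.35 m.
Stress increase at mid-clay by the 2:1 spreading method:
Δσ = qBL/((B+z)(L+z)) = 195×2.2×2.2/((2.2+6.35)(2.2+6.35)) = 12.911 kPa
Final effective stress: σ'_f = σ'_0 + Δσ = 69.8 + 12.911 = 82.711 kPa.
Normally consolidated clay, so the full stress increment lies on the virgin compression line:
S_c = C_c·H/(1+e₀)·log₁₀(σ'_f/σ'_0) = 0.23×4.9/(1+1.21)×log₁₀(82.711/69.8)
    = 0.50995 × 0.073708 = 0.03759 m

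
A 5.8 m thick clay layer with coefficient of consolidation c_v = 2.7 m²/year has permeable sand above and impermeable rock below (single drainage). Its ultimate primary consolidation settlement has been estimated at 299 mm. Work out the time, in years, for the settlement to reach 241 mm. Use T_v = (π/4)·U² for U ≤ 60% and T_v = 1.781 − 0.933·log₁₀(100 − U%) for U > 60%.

Drainage path length: H_d = H = 5.8 m (single drainage).
U = S(t)/S_ult = 241/299 = 0.806.
U > 60%: T_v = 1.781 − 0.933·log₁₀(100 − 80.602) = 0.57952.
t = T_v·H_d²/c_v = 0.57952×5.8²/2.7 = 7.22 years.

t ≈ 7.22 years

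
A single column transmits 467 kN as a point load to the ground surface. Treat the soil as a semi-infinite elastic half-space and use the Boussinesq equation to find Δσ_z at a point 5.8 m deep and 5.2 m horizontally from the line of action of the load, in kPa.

Δσ_z ≈ 1.52 kPa

Boussinesq vertical stress below a point load on an elastic half-space:
Δσ_z = 3P/(2πz²) · [1 + (r/z)²]^(−5/2)
r/z = 5.2/5.8 = 0.89655; [1+(r/z)²]^(−5/2) = 0.22884.
Δσ_z = 3×467/(2π×5.8²) × 0.22884 = 6.6283 × 0.22884 = 1.517 kPa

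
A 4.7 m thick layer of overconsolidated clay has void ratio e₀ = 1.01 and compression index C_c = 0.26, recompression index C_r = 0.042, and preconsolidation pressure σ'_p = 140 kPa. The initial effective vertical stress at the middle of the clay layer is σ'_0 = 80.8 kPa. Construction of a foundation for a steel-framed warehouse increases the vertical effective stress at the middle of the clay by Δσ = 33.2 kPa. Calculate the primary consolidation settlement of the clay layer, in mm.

S_c ≈ 14.7 mm

Final effective stress: σ'_f = 80.8 + 33.2 = 114 kPa.
σ'_f = 114 ≤ σ'_p = 140 kPa, so the clay remains overconsolidated and only the recompression index applies:
S_c = C_r·H/(1+e₀)·log₁₀(σ'_f/σ'_0) = 0.042×4.7/2.01×log₁₀(114/80.8)
    = 0.098209 × 0.14949 = 0.01468 m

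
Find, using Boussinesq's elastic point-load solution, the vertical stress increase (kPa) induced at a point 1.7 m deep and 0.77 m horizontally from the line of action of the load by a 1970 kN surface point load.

Boussinesq vertical stress below a point load on an elastic half-space:
Δσ_z = 3P/(2πz²) · [1 + (r/z)²]^(−5/2)
r/z = 0.77/1.7 = 0.45294; [1+(r/z)²]^(−5/2) = 0.62718.
Δσ_z = 3×1970/(2π×1.7²) × 0.62718 = 325.47 × 0.62718 = 204.1 kPa

Δσ_z ≈ 204 kPa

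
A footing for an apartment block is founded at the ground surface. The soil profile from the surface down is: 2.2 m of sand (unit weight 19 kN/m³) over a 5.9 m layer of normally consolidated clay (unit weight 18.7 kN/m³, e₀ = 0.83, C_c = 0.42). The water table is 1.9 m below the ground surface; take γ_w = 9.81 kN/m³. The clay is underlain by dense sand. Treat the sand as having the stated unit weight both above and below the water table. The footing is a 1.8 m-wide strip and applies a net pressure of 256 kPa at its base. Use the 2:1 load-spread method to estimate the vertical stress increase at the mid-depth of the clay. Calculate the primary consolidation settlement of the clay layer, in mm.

Mid-depth of clay below the ground surface: z = 2.2 + 5.9/2 = 5.15 m.
Total vertical stress at mid-clay: σ_v = 19×2.2 + 18.7×2.95 = 96.965 kPa.
Pore pressure: u = 9.81×(5.15 − 1.9) = 31.883 kPa.
Initial effective stress: σ'_0 = σ_v − u = 96.965 − 31.883 = 65.082 kPa.
Stress increase at mid-clay by the 2:1 spreading method:
Δσ = qB/(B+z) = 256×1.8/(1.8+5.15) = 66.302 kPa
Final effective stress: σ'_f = σ'_0 + Δσ = 65.082 + 66.302 = 131.38 kPa.
Normally consolidated clay, so the full stress increment lies on the virgin compression line:
S_c = C_c·H/(1+e₀)·log₁₀(σ'_f/σ'_0) = 0.42×5.9/(1+0.83)×log₁₀(131.38/65.082)
    = 1.3541 × 0.30507 = 0.4131 m

S_c ≈ 413 mm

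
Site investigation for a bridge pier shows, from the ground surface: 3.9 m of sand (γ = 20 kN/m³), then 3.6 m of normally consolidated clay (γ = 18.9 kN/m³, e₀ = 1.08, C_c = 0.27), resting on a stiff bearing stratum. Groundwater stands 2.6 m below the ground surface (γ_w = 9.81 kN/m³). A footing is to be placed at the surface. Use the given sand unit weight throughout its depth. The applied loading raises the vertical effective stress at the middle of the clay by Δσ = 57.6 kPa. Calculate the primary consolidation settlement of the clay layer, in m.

S_c ≈ 0.108 m

Mid-depth of clay below the ground surface: z = 3.9 + 3.6/2 = 5.7 m.
Total vertical stress at mid-clay: σ_v = 20×3.9 + 18.9×1.8 = 112.02 kPa.
Pore pressure: u = 9.81×(5.7 − 2.6) = 30.411 kPa.
Initial effective stress: σ'_0 = σ_v − u = 112.02 − 30.411 = 81.609 kPa.
Final effective stress: σ'_f = σ'_0 + Δσ = 81.609 + 57.6 = 139.21 kPa.
Normally consolidated clay, so the full stress increment lies on the virgin compression line:
S_c = C_c·H/(1+e₀)·log₁₀(σ'_f/σ'_0) = 0.27×3.6/(1+1.08)×log₁₀(139.21/81.609)
    = 0.46731 × 0.23193 = 0.1084 m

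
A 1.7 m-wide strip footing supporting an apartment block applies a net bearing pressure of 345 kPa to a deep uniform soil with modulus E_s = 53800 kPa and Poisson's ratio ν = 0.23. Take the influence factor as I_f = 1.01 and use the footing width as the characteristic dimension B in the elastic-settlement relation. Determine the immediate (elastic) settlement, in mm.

S_e ≈ 10.4 mm

Immediate (elastic) settlement: S_e = q·B·(1−ν²)/E_s · I_f.
S_e = 345 × 1.7 × (1 − 0.23²) / 53800 × 1.01
    = 345 × 1.7 × 0.9471 / 53800 × 1.01
    = 0.01043 m = 10.43 mm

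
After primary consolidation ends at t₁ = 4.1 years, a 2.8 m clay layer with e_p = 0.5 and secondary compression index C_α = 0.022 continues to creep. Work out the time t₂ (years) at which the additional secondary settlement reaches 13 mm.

S_s = C_α·H/(1+e_p)·log₁₀(t₂/t₁) ⇒ log₁₀(t₂/t₁) = S_s·(1+e_p)/(C_α·H).
log₁₀(t₂/t₁) = 0.013 × (1+0.5) / (0.022×2.8) = 0.3166
t₂ = t₁ × 10^0.3166 = 4.1 × 2.073 = 8.499 years

t₂ ≈ 8.5 years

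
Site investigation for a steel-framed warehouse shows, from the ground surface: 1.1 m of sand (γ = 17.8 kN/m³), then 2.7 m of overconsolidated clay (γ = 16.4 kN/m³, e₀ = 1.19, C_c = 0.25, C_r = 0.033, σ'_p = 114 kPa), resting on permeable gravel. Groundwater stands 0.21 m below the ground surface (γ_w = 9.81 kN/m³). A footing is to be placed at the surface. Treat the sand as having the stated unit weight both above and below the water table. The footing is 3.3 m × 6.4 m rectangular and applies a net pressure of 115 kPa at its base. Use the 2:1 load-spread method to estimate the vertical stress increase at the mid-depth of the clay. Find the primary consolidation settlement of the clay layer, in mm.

Mid-depth of clay below the ground surface: z = 1.1 + 2.7/2 = 2.45 m.
Total vertical stress at mid-clay: σ_v = 17.8×1.1 + 16.4×1.35 = 41.72 kPa.
Pore pressure: u = 9.81×(2.45 − 0.21) = 21.974 kPa.
Initial effective stress: σ'_0 = σ_v − u = 41.72 − 21.974 = 19.746 kPa.
Stress increase at mid-clay by the 2:1 spreading method:
Δσ = qBL/((B+z)(L+z)) = 115×3.3×6.4/((3.3+2.45)(6.4+2.45)) = 47.729 kPa
Final effective stress: σ'_f = 19.746 + 47.729 = 67.475 kPa.
σ'_f = 67.475 ≤ σ'_p = 114 kPa, so the clay remains overconsolidated and only the recompression index applies:
S_c = C_r·H/(1+e₀)·log₁₀(σ'_f/σ'_0) = 0.033×2.7/2.19×log₁₀(67.475/19.746)
    = 0.040686 × 0.53366 = 0.02171 m

S_c ≈ 21.7 mm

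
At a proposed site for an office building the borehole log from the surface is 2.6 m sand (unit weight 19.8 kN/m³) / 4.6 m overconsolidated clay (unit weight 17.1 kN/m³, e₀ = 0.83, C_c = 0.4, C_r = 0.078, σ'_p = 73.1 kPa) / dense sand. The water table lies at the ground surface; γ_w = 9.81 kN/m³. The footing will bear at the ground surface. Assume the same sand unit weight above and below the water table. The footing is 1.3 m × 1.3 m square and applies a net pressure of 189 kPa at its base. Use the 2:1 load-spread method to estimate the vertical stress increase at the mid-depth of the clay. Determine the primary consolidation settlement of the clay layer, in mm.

S_c ≈ 15.1 mm

Mid-depth of clay below the ground surface: z = 2.6 + 4.6/2 = 4.9 m.
Total vertical stress at mid-clay: σ_v = 19.8×2.6 + 17.1×2.3 = 90.81 kPa.
Pore pressure: u = 9.81×(4.9 − 0) = 48.069 kPa.
Initial effective stress: σ'_0 = σ_v − u = 90.81 − 48.069 = 42.741 kPa.
Stress increase at mid-clay by the 2:1 spreading method:
Δσ = qBL/((B+z)(L+z)) = 189×1.3×1.3/((1.3+4.9)(1.3+4.9)) = 8.3093 kPa
Final effective stress: σ'_f = 42.741 + 8.3093 = 51.05 kPa.
σ'_f = 51.05 ≤ σ'_p = 73.1 kPa, so the clay remains overconsolidated and only the recompression index applies:
S_c = C_r·H/(1+e₀)·log₁₀(σ'_f/σ'_0) = 0.078×4.6/1.83×log₁₀(51.05/42.741)
    = 0.19607 × 0.077151 = 0.01513 m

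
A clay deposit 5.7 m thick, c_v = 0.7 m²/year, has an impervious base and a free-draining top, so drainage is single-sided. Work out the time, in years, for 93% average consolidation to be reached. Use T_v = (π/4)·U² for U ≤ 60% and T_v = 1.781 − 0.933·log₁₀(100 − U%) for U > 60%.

t ≈ 46.1 years

Drainage path length: H_d = H = 5.7 m (single drainage).
U > 60%: T_v = 1.781 − 0.933·log₁₀(100 − 93) = 0.99252.
t = T_v·H_d²/c_v = 0.99252×5.7²/0.7 = 46.07 years.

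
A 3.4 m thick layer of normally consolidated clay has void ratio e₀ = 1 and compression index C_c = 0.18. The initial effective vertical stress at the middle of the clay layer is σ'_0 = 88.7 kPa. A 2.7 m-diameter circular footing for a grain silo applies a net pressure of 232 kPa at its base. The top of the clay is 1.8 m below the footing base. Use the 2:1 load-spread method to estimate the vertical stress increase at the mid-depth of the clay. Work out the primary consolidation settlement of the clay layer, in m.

Mid-depth of clay below the footing base: z = 1.8 + 3.4/2 = 3.5 m.
Stress increase at mid-clay by the 2:1 spreading method:
Δσ ≈ qD²/(D+z)² = 232×2.7²/(2.7+3.5)² = 43.998 kPa
Final effective stress: σ'_f = σ'_0 + Δσ = 88.7 + 43.998 = 132.7 kPa.
Normally consolidated clay, so the full stress increment lies on the virgin compression line:
S_c = C_c·H/(1+e₀)·log₁₀(σ'_f/σ'_0) = 0.18×3.4/(1+1)×log₁₀(132.7/88.7)
    = 0.306 × 0.17495 = 0.05353 m

S_c ≈ 0.0535 m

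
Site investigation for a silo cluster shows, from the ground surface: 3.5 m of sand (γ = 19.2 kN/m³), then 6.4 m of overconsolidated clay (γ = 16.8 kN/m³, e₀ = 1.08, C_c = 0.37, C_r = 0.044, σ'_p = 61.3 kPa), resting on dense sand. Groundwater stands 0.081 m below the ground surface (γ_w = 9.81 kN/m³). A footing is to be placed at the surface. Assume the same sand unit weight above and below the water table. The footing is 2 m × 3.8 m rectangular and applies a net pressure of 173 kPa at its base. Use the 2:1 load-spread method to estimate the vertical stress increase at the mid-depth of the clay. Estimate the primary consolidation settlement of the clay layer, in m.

Mid-depth of clay below the ground surface: z = 3.5 + 6.4/2 = 6.7 m.
Total vertical stress at mid-clay: σ_v = 19.2×3.5 + 16.8×3.2 = 120.96 kPa.
Pore pressure: u = 9.81×(6.7 − 0.081) = 64.932 kPa.
Initial effective stress: σ'_0 = σ_v − u = 120.96 − 64.932 = 56.028 kPa.
Stress increase at mid-clay by the 2:1 spreading method:
Δσ = qBL/((B+z)(L+z)) = 173×2×3.8/((2+6.7)(3.8+6.7)) = 14.393 kPa
Final effective stress: σ'_f = 56.028 + 14.393 = 70.421 kPa.
σ'_f = 70.421 > σ'_p = 61.3 kPa, so the stress path crosses the preconsolidation pressure — recompression up to σ'_p, then virgin compression beyond:
S_c = H/(1+e₀)·[C_r·log₁₀(σ'_p/σ'_0) + C_c·log₁₀(σ'_f/σ'_p)]
    = 6.4/2.08 × [0.044×log₁₀(61.3/56.028) + 0.37×log₁₀(70.421/61.3)]
    = 3.0769 × [0.0017184 + 0.022289] = 0.07387 m

S_c ≈ 0.0739 m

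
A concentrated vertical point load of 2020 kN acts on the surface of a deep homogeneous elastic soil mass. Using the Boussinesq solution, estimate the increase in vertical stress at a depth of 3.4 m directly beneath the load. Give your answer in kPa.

Δσ_z ≈ 83.4 kPa

Boussinesq vertical stress below a point load on an elastic half-space:
Δσ_z = 3P/(2πz²) · [1 + (r/z)²]^(−5/2)
r/z = 0/3.4 = 0; [1+(r/z)²]^(−5/2) = 1.
Δσ_z = 3×2020/(2π×3.4²) × 1 = 83.432 × 1 = 83.43 kPa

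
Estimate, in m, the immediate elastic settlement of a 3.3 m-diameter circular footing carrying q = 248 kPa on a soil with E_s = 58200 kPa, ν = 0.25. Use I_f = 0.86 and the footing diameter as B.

S_e ≈ 0.0113 m

Immediate (elastic) settlement: S_e = q·B·(1−ν²)/E_s · I_f.
S_e = 248 × 3.3 × (1 − 0.25²) / 58200 × 0.86
    = 248 × 3.3 × 0.9375 / 58200 × 0.86
    = 0.01134 m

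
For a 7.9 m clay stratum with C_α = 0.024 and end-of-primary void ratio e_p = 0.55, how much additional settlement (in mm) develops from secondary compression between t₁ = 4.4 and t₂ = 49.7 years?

Secondary compression: S_s = C_α·H/(1+e_p)·log₁₀(t₂/t₁)
S_s = 0.024×7.9/(1+0.55)×log₁₀(49.7/4.4)
    = 0.1223 × 1.053 = 0.1288 m

S_s ≈ 129 mm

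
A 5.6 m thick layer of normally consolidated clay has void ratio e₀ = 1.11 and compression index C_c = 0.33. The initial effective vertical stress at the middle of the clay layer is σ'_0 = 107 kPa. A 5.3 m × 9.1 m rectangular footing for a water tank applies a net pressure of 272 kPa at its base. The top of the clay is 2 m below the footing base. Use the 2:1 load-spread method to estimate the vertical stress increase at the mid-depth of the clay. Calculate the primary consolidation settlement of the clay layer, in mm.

S_c ≈ 239 mm

Mid-depth of clay below the footing base: z = 2 + 5.6/2 = 4.8 m.
Stress increase at mid-clay by the 2:1 spreading method:
Δσ = qBL/((B+z)(L+z)) = 272×5.3×9.1/((5.3+4.8)(9.1+4.8)) = 93.444 kPa
Final effective stress: σ'_f = σ'_0 + Δσ = 107 + 93.444 = 200.44 kPa.
Normally consolidated clay, so the full stress increment lies on the virgin compression line:
S_c = C_c·H/(1+e₀)·log₁₀(σ'_f/σ'_0) = 0.33×5.6/(1+1.11)×log₁₀(200.44/107)
    = 0.87583 × 0.2726 = 0.2388 m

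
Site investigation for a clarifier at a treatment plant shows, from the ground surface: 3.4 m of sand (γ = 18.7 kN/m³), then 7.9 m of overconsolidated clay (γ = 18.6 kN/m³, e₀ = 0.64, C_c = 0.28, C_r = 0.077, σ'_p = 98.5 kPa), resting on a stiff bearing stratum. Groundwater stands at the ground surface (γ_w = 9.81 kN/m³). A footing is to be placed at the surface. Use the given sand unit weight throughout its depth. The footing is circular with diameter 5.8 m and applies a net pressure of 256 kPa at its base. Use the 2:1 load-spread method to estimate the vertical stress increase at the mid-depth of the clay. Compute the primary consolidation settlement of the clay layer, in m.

Mid-depth of clay below the ground surface: z = 3.4 + 7.9/2 = 7.35 m.
Total vertical stress at mid-clay: σ_v = 18.7×3.4 + 18.6×3.95 = 137.05 kPa.
Pore pressure: u = 9.81×(7.35 − 0) = 72.103 kPa.
Initial effective stress: σ'_0 = σ_v − u = 137.05 − 72.103 = 64.947 kPa.
Stress increase at mid-clay by the 2:1 spreading method:
Δσ ≈ qD²/(D+z)² = 256×5.8²/(5.8+7.35)² = 49.802 kPa
Final effective stress: σ'_f = 64.947 + 49.802 = 114.75 kPa.
σ'_f = 114.75 > σ'_p = 98.5 kPa, so the stress path crosses the preconsolidation pressure — recompression up to σ'_p, then virgin compression beyond:
S_c = H/(1+e₀)·[C_r·log₁₀(σ'_p/σ'_0) + C_c·log₁₀(σ'_f/σ'_p)]
    = 7.9/1.64 × [0.077×log₁₀(98.5/64.947) + 0.28×log₁₀(114.75/98.5)]
    = 4.8171 × [0.013928 + 0.018569] = 0.1565 m

S_c ≈ 0.157 m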